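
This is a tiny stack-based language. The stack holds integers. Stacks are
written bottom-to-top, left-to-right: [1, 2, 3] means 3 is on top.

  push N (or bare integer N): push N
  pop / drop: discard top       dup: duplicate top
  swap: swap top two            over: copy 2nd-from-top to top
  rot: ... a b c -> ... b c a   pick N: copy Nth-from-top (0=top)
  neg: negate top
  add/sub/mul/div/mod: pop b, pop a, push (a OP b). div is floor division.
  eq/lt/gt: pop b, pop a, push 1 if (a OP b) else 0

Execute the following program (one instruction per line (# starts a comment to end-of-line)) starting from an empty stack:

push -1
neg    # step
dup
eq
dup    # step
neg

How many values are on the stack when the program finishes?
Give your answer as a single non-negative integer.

After 'push -1': stack = [-1] (depth 1)
After 'neg': stack = [1] (depth 1)
After 'dup': stack = [1, 1] (depth 2)
After 'eq': stack = [1] (depth 1)
After 'dup': stack = [1, 1] (depth 2)
After 'neg': stack = [1, -1] (depth 2)

Answer: 2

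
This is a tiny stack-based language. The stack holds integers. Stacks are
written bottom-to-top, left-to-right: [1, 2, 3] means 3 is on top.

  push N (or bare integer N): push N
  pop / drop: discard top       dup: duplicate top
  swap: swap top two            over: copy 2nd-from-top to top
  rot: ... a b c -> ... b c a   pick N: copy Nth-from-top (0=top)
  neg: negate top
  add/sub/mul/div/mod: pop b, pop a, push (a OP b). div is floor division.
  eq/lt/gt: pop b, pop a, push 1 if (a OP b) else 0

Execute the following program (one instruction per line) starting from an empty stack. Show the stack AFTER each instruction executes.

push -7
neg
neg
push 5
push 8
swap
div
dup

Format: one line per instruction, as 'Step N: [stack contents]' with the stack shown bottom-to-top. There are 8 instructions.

Step 1: [-7]
Step 2: [7]
Step 3: [-7]
Step 4: [-7, 5]
Step 5: [-7, 5, 8]
Step 6: [-7, 8, 5]
Step 7: [-7, 1]
Step 8: [-7, 1, 1]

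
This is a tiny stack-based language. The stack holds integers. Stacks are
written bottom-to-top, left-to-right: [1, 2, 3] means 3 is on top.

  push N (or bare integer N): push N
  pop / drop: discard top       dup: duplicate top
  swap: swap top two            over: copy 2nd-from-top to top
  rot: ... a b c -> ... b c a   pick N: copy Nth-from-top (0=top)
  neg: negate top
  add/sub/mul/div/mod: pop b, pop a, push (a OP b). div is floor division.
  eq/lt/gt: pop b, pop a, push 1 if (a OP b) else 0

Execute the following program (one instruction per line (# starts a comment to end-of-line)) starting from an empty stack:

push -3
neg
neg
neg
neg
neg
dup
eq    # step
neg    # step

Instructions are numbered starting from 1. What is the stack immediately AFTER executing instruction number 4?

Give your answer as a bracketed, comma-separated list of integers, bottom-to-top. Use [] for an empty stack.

Answer: [3]

Derivation:
Step 1 ('push -3'): [-3]
Step 2 ('neg'): [3]
Step 3 ('neg'): [-3]
Step 4 ('neg'): [3]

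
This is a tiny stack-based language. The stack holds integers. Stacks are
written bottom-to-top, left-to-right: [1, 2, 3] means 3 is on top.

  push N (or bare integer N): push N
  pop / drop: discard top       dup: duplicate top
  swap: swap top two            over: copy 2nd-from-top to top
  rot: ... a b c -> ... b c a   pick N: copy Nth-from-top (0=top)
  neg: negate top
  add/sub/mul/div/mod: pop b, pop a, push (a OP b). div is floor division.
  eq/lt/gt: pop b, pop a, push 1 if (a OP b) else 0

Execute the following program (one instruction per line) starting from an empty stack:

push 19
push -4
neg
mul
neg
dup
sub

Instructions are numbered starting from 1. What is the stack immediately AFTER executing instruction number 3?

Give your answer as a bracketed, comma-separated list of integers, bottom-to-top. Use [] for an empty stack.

Step 1 ('push 19'): [19]
Step 2 ('push -4'): [19, -4]
Step 3 ('neg'): [19, 4]

Answer: [19, 4]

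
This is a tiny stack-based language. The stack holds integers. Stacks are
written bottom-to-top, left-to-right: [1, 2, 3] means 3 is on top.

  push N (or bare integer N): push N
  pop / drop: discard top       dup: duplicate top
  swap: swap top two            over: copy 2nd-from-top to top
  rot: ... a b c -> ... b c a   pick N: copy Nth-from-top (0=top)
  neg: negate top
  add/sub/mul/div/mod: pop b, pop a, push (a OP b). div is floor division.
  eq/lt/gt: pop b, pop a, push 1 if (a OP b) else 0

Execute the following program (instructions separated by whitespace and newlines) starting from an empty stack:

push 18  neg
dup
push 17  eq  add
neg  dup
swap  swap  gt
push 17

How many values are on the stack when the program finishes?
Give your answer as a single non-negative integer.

Answer: 2

Derivation:
After 'push 18': stack = [18] (depth 1)
After 'neg': stack = [-18] (depth 1)
After 'dup': stack = [-18, -18] (depth 2)
After 'push 17': stack = [-18, -18, 17] (depth 3)
After 'eq': stack = [-18, 0] (depth 2)
After 'add': stack = [-18] (depth 1)
After 'neg': stack = [18] (depth 1)
After 'dup': stack = [18, 18] (depth 2)
After 'swap': stack = [18, 18] (depth 2)
After 'swap': stack = [18, 18] (depth 2)
After 'gt': stack = [0] (depth 1)
After 'push 17': stack = [0, 17] (depth 2)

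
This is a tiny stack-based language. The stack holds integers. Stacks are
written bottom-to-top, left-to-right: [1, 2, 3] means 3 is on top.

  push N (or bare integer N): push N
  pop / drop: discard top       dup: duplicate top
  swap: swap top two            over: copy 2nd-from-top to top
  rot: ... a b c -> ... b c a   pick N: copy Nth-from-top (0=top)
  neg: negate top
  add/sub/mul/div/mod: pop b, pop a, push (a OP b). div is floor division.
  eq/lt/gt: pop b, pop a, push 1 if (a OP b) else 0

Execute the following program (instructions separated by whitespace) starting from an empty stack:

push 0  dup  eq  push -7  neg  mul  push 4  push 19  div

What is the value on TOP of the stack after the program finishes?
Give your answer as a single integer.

Answer: 0

Derivation:
After 'push 0': [0]
After 'dup': [0, 0]
After 'eq': [1]
After 'push -7': [1, -7]
After 'neg': [1, 7]
After 'mul': [7]
After 'push 4': [7, 4]
After 'push 19': [7, 4, 19]
After 'div': [7, 0]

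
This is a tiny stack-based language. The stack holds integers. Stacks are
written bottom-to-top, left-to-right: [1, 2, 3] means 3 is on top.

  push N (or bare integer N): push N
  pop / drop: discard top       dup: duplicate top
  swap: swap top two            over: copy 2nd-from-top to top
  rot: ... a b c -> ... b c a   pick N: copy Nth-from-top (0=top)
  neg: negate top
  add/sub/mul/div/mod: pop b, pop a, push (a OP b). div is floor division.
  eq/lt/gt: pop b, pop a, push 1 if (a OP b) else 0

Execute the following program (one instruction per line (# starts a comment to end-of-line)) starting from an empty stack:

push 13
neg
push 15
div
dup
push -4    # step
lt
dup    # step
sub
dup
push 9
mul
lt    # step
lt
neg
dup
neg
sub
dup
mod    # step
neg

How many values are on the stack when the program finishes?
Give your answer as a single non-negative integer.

Answer: 1

Derivation:
After 'push 13': stack = [13] (depth 1)
After 'neg': stack = [-13] (depth 1)
After 'push 15': stack = [-13, 15] (depth 2)
After 'div': stack = [-1] (depth 1)
After 'dup': stack = [-1, -1] (depth 2)
After 'push -4': stack = [-1, -1, -4] (depth 3)
After 'lt': stack = [-1, 0] (depth 2)
After 'dup': stack = [-1, 0, 0] (depth 3)
After 'sub': stack = [-1, 0] (depth 2)
After 'dup': stack = [-1, 0, 0] (depth 3)
  ...
After 'mul': stack = [-1, 0, 0] (depth 3)
After 'lt': stack = [-1, 0] (depth 2)
After 'lt': stack = [1] (depth 1)
After 'neg': stack = [-1] (depth 1)
After 'dup': stack = [-1, -1] (depth 2)
After 'neg': stack = [-1, 1] (depth 2)
After 'sub': stack = [-2] (depth 1)
After 'dup': stack = [-2, -2] (depth 2)
After 'mod': stack = [0] (depth 1)
After 'neg': stack = [0] (depth 1)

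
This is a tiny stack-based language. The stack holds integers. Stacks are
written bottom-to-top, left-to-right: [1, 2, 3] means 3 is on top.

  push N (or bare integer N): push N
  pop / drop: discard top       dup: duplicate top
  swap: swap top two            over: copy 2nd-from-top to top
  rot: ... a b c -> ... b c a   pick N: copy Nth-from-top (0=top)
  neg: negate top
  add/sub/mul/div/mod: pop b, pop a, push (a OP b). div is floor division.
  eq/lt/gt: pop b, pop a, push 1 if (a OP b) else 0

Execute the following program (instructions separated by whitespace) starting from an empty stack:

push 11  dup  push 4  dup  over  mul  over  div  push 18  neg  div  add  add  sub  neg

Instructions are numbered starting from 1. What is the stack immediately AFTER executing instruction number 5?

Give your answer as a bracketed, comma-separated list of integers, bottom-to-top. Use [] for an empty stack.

Step 1 ('push 11'): [11]
Step 2 ('dup'): [11, 11]
Step 3 ('push 4'): [11, 11, 4]
Step 4 ('dup'): [11, 11, 4, 4]
Step 5 ('over'): [11, 11, 4, 4, 4]

Answer: [11, 11, 4, 4, 4]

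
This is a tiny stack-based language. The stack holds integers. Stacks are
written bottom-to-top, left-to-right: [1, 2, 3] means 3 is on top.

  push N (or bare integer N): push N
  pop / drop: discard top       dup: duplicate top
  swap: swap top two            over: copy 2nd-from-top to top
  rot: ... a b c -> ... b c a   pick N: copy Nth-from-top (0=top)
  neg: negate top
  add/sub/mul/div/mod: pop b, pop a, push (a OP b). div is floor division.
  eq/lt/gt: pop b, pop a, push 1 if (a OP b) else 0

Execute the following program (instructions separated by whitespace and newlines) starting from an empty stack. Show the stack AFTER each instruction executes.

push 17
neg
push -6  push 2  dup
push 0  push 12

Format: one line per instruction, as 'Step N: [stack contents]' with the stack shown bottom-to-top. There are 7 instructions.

Step 1: [17]
Step 2: [-17]
Step 3: [-17, -6]
Step 4: [-17, -6, 2]
Step 5: [-17, -6, 2, 2]
Step 6: [-17, -6, 2, 2, 0]
Step 7: [-17, -6, 2, 2, 0, 12]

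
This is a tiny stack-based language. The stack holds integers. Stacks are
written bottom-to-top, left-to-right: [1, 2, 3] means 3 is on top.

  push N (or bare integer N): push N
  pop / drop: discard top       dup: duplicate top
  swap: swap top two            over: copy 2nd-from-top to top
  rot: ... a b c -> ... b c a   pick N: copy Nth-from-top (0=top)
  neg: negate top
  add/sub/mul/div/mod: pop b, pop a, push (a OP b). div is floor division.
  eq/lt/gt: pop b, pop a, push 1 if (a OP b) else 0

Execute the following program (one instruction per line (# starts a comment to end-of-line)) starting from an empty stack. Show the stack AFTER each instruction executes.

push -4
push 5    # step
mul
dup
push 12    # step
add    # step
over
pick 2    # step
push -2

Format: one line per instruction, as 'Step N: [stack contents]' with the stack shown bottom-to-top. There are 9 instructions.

Step 1: [-4]
Step 2: [-4, 5]
Step 3: [-20]
Step 4: [-20, -20]
Step 5: [-20, -20, 12]
Step 6: [-20, -8]
Step 7: [-20, -8, -20]
Step 8: [-20, -8, -20, -20]
Step 9: [-20, -8, -20, -20, -2]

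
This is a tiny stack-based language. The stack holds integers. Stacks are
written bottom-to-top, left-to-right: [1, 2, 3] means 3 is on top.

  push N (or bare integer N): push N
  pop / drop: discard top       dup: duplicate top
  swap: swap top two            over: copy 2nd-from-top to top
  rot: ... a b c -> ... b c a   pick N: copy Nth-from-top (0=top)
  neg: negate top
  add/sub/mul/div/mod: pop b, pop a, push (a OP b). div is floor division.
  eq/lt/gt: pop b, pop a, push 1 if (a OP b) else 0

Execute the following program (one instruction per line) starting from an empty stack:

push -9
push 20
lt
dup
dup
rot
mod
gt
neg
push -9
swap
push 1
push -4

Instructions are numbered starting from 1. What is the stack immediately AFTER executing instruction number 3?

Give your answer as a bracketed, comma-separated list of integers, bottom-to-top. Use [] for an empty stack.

Step 1 ('push -9'): [-9]
Step 2 ('push 20'): [-9, 20]
Step 3 ('lt'): [1]

Answer: [1]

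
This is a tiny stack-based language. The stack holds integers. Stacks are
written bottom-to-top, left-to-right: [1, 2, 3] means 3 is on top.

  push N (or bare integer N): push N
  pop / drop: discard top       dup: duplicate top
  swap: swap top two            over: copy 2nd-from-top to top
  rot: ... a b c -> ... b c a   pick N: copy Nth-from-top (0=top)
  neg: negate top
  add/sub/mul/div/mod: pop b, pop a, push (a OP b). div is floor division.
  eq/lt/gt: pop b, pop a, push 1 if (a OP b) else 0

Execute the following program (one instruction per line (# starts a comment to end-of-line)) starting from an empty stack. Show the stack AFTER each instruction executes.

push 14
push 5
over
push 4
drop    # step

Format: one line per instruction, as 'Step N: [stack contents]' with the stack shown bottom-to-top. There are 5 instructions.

Step 1: [14]
Step 2: [14, 5]
Step 3: [14, 5, 14]
Step 4: [14, 5, 14, 4]
Step 5: [14, 5, 14]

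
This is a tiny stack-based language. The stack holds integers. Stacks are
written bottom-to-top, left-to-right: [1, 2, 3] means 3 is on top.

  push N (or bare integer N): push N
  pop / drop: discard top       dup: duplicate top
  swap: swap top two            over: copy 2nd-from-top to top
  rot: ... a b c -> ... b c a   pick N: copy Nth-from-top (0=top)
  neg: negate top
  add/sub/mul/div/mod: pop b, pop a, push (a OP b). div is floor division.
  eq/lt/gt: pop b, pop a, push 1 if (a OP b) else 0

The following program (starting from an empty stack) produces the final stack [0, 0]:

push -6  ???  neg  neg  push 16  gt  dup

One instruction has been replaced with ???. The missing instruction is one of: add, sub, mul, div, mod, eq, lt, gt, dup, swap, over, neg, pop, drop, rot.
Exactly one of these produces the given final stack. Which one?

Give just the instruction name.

Stack before ???: [-6]
Stack after ???:  [6]
The instruction that transforms [-6] -> [6] is: neg

Answer: neg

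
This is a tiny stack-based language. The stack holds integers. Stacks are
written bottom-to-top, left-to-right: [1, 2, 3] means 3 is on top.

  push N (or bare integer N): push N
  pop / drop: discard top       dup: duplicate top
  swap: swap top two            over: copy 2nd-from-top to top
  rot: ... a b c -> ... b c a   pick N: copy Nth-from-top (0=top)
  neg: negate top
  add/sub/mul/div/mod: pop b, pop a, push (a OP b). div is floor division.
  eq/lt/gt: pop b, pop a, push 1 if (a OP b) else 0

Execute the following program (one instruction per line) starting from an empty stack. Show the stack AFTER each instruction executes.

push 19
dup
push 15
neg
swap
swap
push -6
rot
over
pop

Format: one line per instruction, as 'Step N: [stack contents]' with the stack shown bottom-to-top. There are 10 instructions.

Step 1: [19]
Step 2: [19, 19]
Step 3: [19, 19, 15]
Step 4: [19, 19, -15]
Step 5: [19, -15, 19]
Step 6: [19, 19, -15]
Step 7: [19, 19, -15, -6]
Step 8: [19, -15, -6, 19]
Step 9: [19, -15, -6, 19, -6]
Step 10: [19, -15, -6, 19]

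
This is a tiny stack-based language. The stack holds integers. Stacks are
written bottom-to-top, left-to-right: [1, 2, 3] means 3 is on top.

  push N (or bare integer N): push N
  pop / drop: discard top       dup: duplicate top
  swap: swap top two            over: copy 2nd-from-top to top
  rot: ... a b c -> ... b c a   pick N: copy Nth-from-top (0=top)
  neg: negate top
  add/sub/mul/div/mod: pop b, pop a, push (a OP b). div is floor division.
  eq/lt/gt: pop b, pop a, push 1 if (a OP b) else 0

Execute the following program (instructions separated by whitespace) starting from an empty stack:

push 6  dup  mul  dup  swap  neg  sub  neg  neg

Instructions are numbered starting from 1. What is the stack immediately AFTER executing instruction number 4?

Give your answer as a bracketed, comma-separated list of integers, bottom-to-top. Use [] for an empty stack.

Step 1 ('push 6'): [6]
Step 2 ('dup'): [6, 6]
Step 3 ('mul'): [36]
Step 4 ('dup'): [36, 36]

Answer: [36, 36]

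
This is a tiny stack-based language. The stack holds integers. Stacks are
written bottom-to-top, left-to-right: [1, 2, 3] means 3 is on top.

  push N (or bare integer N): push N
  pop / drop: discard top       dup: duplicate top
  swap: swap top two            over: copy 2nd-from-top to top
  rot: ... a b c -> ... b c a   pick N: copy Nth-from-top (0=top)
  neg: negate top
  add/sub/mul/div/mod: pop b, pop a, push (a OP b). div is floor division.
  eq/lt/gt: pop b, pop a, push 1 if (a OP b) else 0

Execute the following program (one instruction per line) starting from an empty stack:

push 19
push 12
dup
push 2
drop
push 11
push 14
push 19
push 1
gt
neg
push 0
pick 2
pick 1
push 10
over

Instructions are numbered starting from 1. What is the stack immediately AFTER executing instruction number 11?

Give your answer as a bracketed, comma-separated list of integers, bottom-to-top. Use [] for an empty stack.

Step 1 ('push 19'): [19]
Step 2 ('push 12'): [19, 12]
Step 3 ('dup'): [19, 12, 12]
Step 4 ('push 2'): [19, 12, 12, 2]
Step 5 ('drop'): [19, 12, 12]
Step 6 ('push 11'): [19, 12, 12, 11]
Step 7 ('push 14'): [19, 12, 12, 11, 14]
Step 8 ('push 19'): [19, 12, 12, 11, 14, 19]
Step 9 ('push 1'): [19, 12, 12, 11, 14, 19, 1]
Step 10 ('gt'): [19, 12, 12, 11, 14, 1]
Step 11 ('neg'): [19, 12, 12, 11, 14, -1]

Answer: [19, 12, 12, 11, 14, -1]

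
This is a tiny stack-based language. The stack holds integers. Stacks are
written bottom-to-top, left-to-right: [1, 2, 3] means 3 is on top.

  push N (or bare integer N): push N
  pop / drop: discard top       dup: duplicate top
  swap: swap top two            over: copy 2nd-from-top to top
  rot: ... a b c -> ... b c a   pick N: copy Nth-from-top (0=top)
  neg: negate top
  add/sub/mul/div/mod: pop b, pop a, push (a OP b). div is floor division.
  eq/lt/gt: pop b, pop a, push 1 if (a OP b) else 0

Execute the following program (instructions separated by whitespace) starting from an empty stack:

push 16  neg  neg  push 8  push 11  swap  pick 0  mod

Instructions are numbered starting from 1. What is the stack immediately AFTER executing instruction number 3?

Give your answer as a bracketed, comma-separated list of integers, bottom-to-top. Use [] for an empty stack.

Step 1 ('push 16'): [16]
Step 2 ('neg'): [-16]
Step 3 ('neg'): [16]

Answer: [16]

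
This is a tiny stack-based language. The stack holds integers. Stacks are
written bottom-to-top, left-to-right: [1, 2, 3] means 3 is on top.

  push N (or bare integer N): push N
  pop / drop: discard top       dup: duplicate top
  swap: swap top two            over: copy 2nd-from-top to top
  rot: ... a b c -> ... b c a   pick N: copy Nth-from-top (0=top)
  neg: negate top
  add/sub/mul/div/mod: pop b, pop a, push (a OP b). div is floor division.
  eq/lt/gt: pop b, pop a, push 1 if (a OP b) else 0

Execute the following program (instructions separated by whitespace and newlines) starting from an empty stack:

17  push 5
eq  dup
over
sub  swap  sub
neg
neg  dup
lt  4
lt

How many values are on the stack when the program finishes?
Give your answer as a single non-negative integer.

Answer: 1

Derivation:
After 'push 17': stack = [17] (depth 1)
After 'push 5': stack = [17, 5] (depth 2)
After 'eq': stack = [0] (depth 1)
After 'dup': stack = [0, 0] (depth 2)
After 'over': stack = [0, 0, 0] (depth 3)
After 'sub': stack = [0, 0] (depth 2)
After 'swap': stack = [0, 0] (depth 2)
After 'sub': stack = [0] (depth 1)
After 'neg': stack = [0] (depth 1)
After 'neg': stack = [0] (depth 1)
After 'dup': stack = [0, 0] (depth 2)
After 'lt': stack = [0] (depth 1)
After 'push 4': stack = [0, 4] (depth 2)
After 'lt': stack = [1] (depth 1)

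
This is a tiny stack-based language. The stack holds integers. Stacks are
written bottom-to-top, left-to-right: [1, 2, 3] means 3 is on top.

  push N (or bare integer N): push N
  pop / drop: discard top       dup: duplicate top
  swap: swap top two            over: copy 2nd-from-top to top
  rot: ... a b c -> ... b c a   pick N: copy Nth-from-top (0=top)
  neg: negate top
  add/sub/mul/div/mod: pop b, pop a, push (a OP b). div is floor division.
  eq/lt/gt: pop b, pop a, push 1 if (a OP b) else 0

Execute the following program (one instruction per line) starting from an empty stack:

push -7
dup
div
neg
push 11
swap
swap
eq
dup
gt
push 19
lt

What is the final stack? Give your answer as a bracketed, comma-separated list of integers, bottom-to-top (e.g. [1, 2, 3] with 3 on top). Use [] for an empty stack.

After 'push -7': [-7]
After 'dup': [-7, -7]
After 'div': [1]
After 'neg': [-1]
After 'push 11': [-1, 11]
After 'swap': [11, -1]
After 'swap': [-1, 11]
After 'eq': [0]
After 'dup': [0, 0]
After 'gt': [0]
After 'push 19': [0, 19]
After 'lt': [1]

Answer: [1]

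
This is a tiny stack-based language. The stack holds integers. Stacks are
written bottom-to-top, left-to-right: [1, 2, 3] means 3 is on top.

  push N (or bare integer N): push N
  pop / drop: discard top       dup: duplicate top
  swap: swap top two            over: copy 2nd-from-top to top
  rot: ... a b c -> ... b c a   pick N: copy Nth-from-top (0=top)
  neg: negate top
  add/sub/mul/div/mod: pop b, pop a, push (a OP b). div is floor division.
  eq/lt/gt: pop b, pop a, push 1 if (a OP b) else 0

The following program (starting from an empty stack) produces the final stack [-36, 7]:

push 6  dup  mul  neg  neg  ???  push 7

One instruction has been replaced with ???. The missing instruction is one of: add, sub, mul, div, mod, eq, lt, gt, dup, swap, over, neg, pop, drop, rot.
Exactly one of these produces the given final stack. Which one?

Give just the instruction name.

Answer: neg

Derivation:
Stack before ???: [36]
Stack after ???:  [-36]
The instruction that transforms [36] -> [-36] is: neg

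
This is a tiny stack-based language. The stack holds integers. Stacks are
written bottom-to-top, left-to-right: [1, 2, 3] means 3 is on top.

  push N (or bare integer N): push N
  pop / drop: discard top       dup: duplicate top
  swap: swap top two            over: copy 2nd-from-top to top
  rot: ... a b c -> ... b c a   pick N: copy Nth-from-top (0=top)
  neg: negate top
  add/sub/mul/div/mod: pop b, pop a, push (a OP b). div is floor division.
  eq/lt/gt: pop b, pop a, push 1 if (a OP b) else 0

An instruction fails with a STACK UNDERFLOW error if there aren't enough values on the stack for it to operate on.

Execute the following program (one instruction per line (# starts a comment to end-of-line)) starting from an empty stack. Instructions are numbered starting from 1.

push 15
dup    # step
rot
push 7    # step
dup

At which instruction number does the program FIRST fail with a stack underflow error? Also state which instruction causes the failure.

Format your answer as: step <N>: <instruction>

Answer: step 3: rot

Derivation:
Step 1 ('push 15'): stack = [15], depth = 1
Step 2 ('dup'): stack = [15, 15], depth = 2
Step 3 ('rot'): needs 3 value(s) but depth is 2 — STACK UNDERFLOW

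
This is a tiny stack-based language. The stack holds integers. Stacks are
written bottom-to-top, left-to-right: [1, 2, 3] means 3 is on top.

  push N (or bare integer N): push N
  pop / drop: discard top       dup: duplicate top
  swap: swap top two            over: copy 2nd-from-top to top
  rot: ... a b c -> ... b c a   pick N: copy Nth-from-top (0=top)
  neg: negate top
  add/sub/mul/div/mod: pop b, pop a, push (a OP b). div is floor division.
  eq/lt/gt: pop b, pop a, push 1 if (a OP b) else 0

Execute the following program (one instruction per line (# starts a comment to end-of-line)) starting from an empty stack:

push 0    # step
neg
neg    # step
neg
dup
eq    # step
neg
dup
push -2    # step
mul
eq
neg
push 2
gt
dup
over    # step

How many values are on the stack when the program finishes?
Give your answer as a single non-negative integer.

After 'push 0': stack = [0] (depth 1)
After 'neg': stack = [0] (depth 1)
After 'neg': stack = [0] (depth 1)
After 'neg': stack = [0] (depth 1)
After 'dup': stack = [0, 0] (depth 2)
After 'eq': stack = [1] (depth 1)
After 'neg': stack = [-1] (depth 1)
After 'dup': stack = [-1, -1] (depth 2)
After 'push -2': stack = [-1, -1, -2] (depth 3)
After 'mul': stack = [-1, 2] (depth 2)
After 'eq': stack = [0] (depth 1)
After 'neg': stack = [0] (depth 1)
After 'push 2': stack = [0, 2] (depth 2)
After 'gt': stack = [0] (depth 1)
After 'dup': stack = [0, 0] (depth 2)
After 'over': stack = [0, 0, 0] (depth 3)

Answer: 3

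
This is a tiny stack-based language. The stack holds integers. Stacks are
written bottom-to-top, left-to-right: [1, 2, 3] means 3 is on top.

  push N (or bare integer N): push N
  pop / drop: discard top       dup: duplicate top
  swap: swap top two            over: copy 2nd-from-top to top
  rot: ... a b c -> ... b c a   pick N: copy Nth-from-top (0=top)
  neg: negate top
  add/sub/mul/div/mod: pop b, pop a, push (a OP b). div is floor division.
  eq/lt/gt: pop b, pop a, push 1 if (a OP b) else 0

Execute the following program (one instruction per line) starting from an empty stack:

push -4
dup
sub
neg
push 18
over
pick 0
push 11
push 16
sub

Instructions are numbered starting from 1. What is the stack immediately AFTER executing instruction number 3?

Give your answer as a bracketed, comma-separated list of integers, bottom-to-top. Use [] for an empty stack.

Step 1 ('push -4'): [-4]
Step 2 ('dup'): [-4, -4]
Step 3 ('sub'): [0]

Answer: [0]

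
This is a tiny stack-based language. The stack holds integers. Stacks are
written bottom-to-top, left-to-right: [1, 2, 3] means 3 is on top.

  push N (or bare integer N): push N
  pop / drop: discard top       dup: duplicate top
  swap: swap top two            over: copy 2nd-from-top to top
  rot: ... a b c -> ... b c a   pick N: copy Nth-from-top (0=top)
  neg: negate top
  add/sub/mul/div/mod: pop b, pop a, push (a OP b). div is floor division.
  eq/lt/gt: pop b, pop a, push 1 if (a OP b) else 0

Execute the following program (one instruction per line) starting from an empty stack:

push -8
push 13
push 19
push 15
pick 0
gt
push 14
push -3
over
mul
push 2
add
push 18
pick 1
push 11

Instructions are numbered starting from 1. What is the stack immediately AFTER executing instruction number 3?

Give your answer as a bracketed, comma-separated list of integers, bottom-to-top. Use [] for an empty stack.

Step 1 ('push -8'): [-8]
Step 2 ('push 13'): [-8, 13]
Step 3 ('push 19'): [-8, 13, 19]

Answer: [-8, 13, 19]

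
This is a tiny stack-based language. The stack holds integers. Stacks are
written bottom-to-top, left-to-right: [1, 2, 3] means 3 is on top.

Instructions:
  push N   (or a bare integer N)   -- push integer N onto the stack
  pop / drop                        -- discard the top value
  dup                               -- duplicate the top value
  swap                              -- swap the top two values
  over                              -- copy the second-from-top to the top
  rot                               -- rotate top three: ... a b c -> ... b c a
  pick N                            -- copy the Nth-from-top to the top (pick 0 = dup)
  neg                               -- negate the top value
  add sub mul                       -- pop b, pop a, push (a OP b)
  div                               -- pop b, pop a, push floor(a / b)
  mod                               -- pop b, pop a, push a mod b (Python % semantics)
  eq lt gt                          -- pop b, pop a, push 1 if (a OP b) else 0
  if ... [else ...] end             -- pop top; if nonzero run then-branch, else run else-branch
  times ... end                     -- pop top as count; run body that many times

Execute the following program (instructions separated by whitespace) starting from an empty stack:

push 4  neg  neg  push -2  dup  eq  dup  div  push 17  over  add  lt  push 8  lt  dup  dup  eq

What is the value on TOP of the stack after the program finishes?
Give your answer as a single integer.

After 'push 4': [4]
After 'neg': [-4]
After 'neg': [4]
After 'push -2': [4, -2]
After 'dup': [4, -2, -2]
After 'eq': [4, 1]
After 'dup': [4, 1, 1]
After 'div': [4, 1]
After 'push 17': [4, 1, 17]
After 'over': [4, 1, 17, 1]
After 'add': [4, 1, 18]
After 'lt': [4, 1]
After 'push 8': [4, 1, 8]
After 'lt': [4, 1]
After 'dup': [4, 1, 1]
After 'dup': [4, 1, 1, 1]
After 'eq': [4, 1, 1]

Answer: 1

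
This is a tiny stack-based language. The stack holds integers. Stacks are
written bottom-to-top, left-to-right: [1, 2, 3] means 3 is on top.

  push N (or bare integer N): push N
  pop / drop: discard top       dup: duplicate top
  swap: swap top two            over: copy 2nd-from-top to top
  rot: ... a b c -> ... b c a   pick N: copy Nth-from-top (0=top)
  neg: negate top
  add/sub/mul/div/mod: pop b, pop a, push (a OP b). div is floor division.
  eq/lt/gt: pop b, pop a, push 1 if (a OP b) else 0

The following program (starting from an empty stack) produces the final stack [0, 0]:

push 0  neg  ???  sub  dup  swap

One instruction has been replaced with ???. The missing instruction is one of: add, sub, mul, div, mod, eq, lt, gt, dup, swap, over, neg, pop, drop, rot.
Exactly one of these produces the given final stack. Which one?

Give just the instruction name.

Answer: dup

Derivation:
Stack before ???: [0]
Stack after ???:  [0, 0]
The instruction that transforms [0] -> [0, 0] is: dup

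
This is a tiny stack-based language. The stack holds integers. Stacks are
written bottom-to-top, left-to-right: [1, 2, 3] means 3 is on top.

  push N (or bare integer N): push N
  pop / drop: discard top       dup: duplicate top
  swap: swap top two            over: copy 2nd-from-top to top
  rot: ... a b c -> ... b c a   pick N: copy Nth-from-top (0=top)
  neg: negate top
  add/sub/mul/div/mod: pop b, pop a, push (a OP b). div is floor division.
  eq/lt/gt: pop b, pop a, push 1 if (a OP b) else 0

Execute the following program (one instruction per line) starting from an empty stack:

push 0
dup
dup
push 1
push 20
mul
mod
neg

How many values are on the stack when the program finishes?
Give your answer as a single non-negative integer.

Answer: 3

Derivation:
After 'push 0': stack = [0] (depth 1)
After 'dup': stack = [0, 0] (depth 2)
After 'dup': stack = [0, 0, 0] (depth 3)
After 'push 1': stack = [0, 0, 0, 1] (depth 4)
After 'push 20': stack = [0, 0, 0, 1, 20] (depth 5)
After 'mul': stack = [0, 0, 0, 20] (depth 4)
After 'mod': stack = [0, 0, 0] (depth 3)
After 'neg': stack = [0, 0, 0] (depth 3)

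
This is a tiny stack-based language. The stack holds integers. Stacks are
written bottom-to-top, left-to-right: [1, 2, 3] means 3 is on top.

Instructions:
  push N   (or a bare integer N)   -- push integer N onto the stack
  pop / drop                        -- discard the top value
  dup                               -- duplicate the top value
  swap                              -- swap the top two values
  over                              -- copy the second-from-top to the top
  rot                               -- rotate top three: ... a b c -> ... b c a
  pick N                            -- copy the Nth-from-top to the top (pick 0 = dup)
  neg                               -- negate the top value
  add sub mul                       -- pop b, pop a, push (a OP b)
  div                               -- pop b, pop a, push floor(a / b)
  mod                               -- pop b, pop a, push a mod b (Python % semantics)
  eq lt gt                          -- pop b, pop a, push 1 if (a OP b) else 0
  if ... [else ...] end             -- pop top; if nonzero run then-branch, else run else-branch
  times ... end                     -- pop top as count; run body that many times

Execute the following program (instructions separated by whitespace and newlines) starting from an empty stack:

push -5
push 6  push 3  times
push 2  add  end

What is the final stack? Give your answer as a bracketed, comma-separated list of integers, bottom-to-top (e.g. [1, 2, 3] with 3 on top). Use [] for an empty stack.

Answer: [-5, 12]

Derivation:
After 'push -5': [-5]
After 'push 6': [-5, 6]
After 'push 3': [-5, 6, 3]
After 'times': [-5, 6]
After 'push 2': [-5, 6, 2]
After 'add': [-5, 8]
After 'push 2': [-5, 8, 2]
After 'add': [-5, 10]
After 'push 2': [-5, 10, 2]
After 'add': [-5, 12]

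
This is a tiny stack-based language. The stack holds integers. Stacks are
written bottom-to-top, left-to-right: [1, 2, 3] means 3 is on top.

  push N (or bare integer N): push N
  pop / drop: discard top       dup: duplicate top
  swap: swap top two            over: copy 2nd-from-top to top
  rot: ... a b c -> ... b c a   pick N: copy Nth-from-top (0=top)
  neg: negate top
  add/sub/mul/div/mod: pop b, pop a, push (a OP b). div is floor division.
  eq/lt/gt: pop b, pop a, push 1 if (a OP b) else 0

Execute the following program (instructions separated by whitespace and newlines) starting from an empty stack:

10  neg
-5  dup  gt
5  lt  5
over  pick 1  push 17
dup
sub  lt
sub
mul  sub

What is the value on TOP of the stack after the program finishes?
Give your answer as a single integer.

Answer: -4

Derivation:
After 'push 10': [10]
After 'neg': [-10]
After 'push -5': [-10, -5]
After 'dup': [-10, -5, -5]
After 'gt': [-10, 0]
After 'push 5': [-10, 0, 5]
After 'lt': [-10, 1]
After 'push 5': [-10, 1, 5]
After 'over': [-10, 1, 5, 1]
After 'pick 1': [-10, 1, 5, 1, 5]
After 'push 17': [-10, 1, 5, 1, 5, 17]
After 'dup': [-10, 1, 5, 1, 5, 17, 17]
After 'sub': [-10, 1, 5, 1, 5, 0]
After 'lt': [-10, 1, 5, 1, 0]
After 'sub': [-10, 1, 5, 1]
After 'mul': [-10, 1, 5]
After 'sub': [-10, -4]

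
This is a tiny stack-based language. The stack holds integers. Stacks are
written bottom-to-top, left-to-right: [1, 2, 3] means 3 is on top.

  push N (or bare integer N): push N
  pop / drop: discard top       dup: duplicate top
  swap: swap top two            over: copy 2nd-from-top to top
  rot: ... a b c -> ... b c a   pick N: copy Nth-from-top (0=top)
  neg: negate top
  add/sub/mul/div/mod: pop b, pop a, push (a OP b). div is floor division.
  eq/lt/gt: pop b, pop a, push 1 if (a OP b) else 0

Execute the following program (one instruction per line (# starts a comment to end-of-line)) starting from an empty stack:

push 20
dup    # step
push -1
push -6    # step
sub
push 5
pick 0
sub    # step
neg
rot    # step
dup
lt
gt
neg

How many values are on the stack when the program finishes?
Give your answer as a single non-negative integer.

Answer: 3

Derivation:
After 'push 20': stack = [20] (depth 1)
After 'dup': stack = [20, 20] (depth 2)
After 'push -1': stack = [20, 20, -1] (depth 3)
After 'push -6': stack = [20, 20, -1, -6] (depth 4)
After 'sub': stack = [20, 20, 5] (depth 3)
After 'push 5': stack = [20, 20, 5, 5] (depth 4)
After 'pick 0': stack = [20, 20, 5, 5, 5] (depth 5)
After 'sub': stack = [20, 20, 5, 0] (depth 4)
After 'neg': stack = [20, 20, 5, 0] (depth 4)
After 'rot': stack = [20, 5, 0, 20] (depth 4)
After 'dup': stack = [20, 5, 0, 20, 20] (depth 5)
After 'lt': stack = [20, 5, 0, 0] (depth 4)
After 'gt': stack = [20, 5, 0] (depth 3)
After 'neg': stack = [20, 5, 0] (depth 3)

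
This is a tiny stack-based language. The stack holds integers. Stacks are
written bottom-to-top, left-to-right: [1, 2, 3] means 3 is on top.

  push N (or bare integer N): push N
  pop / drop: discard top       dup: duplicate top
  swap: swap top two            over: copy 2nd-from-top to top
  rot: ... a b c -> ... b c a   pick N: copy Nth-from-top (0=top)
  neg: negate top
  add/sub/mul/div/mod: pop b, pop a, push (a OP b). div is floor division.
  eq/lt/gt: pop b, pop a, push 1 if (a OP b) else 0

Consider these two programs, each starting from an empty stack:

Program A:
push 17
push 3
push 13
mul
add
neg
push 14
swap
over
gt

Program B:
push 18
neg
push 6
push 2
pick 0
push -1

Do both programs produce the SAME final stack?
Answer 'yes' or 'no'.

Program A trace:
  After 'push 17': [17]
  After 'push 3': [17, 3]
  After 'push 13': [17, 3, 13]
  After 'mul': [17, 39]
  After 'add': [56]
  After 'neg': [-56]
  After 'push 14': [-56, 14]
  After 'swap': [14, -56]
  After 'over': [14, -56, 14]
  After 'gt': [14, 0]
Program A final stack: [14, 0]

Program B trace:
  After 'push 18': [18]
  After 'neg': [-18]
  After 'push 6': [-18, 6]
  After 'push 2': [-18, 6, 2]
  After 'pick 0': [-18, 6, 2, 2]
  After 'push -1': [-18, 6, 2, 2, -1]
Program B final stack: [-18, 6, 2, 2, -1]
Same: no

Answer: no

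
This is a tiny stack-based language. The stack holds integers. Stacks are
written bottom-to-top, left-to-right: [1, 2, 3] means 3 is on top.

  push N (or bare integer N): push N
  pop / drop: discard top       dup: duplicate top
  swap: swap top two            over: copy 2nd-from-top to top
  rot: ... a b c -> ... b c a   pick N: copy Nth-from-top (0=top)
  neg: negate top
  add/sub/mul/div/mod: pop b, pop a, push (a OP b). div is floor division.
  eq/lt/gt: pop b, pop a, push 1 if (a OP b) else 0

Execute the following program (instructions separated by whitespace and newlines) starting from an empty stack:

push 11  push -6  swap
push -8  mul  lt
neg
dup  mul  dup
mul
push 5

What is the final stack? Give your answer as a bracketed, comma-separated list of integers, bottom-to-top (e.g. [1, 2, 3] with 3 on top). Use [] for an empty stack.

After 'push 11': [11]
After 'push -6': [11, -6]
After 'swap': [-6, 11]
After 'push -8': [-6, 11, -8]
After 'mul': [-6, -88]
After 'lt': [0]
After 'neg': [0]
After 'dup': [0, 0]
After 'mul': [0]
After 'dup': [0, 0]
After 'mul': [0]
After 'push 5': [0, 5]

Answer: [0, 5]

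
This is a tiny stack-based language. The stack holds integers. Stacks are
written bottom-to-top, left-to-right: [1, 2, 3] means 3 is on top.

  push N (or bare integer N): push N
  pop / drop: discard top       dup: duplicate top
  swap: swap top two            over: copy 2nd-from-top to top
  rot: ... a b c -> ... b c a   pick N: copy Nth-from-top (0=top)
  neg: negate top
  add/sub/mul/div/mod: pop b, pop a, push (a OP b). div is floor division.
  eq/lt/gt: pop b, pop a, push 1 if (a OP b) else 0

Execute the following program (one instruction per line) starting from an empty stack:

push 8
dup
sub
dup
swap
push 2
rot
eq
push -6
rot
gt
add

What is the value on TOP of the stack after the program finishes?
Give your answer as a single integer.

After 'push 8': [8]
After 'dup': [8, 8]
After 'sub': [0]
After 'dup': [0, 0]
After 'swap': [0, 0]
After 'push 2': [0, 0, 2]
After 'rot': [0, 2, 0]
After 'eq': [0, 0]
After 'push -6': [0, 0, -6]
After 'rot': [0, -6, 0]
After 'gt': [0, 0]
After 'add': [0]

Answer: 0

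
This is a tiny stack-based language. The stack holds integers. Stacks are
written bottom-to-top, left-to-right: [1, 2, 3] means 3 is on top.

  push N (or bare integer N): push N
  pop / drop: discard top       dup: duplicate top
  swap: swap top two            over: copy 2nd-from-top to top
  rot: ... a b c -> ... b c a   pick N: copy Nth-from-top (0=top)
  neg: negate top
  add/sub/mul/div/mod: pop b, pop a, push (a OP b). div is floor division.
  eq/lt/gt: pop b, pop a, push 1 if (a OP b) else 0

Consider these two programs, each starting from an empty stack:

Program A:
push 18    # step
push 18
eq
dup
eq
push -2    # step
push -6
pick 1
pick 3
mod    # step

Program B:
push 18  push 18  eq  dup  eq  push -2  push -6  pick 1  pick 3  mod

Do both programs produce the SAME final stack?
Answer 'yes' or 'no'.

Answer: yes

Derivation:
Program A trace:
  After 'push 18': [18]
  After 'push 18': [18, 18]
  After 'eq': [1]
  After 'dup': [1, 1]
  After 'eq': [1]
  After 'push -2': [1, -2]
  After 'push -6': [1, -2, -6]
  After 'pick 1': [1, -2, -6, -2]
  After 'pick 3': [1, -2, -6, -2, 1]
  After 'mod': [1, -2, -6, 0]
Program A final stack: [1, -2, -6, 0]

Program B trace:
  After 'push 18': [18]
  After 'push 18': [18, 18]
  After 'eq': [1]
  After 'dup': [1, 1]
  After 'eq': [1]
  After 'push -2': [1, -2]
  After 'push -6': [1, -2, -6]
  After 'pick 1': [1, -2, -6, -2]
  After 'pick 3': [1, -2, -6, -2, 1]
  After 'mod': [1, -2, -6, 0]
Program B final stack: [1, -2, -6, 0]
Same: yes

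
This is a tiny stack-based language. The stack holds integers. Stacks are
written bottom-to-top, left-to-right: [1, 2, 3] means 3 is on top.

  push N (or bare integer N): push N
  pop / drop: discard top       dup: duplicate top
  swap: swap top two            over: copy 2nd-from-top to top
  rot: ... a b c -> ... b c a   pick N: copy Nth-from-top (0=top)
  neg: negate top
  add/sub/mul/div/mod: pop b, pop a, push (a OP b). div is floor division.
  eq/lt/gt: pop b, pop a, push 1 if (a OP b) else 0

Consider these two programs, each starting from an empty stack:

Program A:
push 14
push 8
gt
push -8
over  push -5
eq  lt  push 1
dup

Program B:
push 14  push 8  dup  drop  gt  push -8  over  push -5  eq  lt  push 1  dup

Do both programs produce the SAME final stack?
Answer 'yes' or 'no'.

Program A trace:
  After 'push 14': [14]
  After 'push 8': [14, 8]
  After 'gt': [1]
  After 'push -8': [1, -8]
  After 'over': [1, -8, 1]
  After 'push -5': [1, -8, 1, -5]
  After 'eq': [1, -8, 0]
  After 'lt': [1, 1]
  After 'push 1': [1, 1, 1]
  After 'dup': [1, 1, 1, 1]
Program A final stack: [1, 1, 1, 1]

Program B trace:
  After 'push 14': [14]
  After 'push 8': [14, 8]
  After 'dup': [14, 8, 8]
  After 'drop': [14, 8]
  After 'gt': [1]
  After 'push -8': [1, -8]
  After 'over': [1, -8, 1]
  After 'push -5': [1, -8, 1, -5]
  After 'eq': [1, -8, 0]
  After 'lt': [1, 1]
  After 'push 1': [1, 1, 1]
  After 'dup': [1, 1, 1, 1]
Program B final stack: [1, 1, 1, 1]
Same: yes

Answer: yes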